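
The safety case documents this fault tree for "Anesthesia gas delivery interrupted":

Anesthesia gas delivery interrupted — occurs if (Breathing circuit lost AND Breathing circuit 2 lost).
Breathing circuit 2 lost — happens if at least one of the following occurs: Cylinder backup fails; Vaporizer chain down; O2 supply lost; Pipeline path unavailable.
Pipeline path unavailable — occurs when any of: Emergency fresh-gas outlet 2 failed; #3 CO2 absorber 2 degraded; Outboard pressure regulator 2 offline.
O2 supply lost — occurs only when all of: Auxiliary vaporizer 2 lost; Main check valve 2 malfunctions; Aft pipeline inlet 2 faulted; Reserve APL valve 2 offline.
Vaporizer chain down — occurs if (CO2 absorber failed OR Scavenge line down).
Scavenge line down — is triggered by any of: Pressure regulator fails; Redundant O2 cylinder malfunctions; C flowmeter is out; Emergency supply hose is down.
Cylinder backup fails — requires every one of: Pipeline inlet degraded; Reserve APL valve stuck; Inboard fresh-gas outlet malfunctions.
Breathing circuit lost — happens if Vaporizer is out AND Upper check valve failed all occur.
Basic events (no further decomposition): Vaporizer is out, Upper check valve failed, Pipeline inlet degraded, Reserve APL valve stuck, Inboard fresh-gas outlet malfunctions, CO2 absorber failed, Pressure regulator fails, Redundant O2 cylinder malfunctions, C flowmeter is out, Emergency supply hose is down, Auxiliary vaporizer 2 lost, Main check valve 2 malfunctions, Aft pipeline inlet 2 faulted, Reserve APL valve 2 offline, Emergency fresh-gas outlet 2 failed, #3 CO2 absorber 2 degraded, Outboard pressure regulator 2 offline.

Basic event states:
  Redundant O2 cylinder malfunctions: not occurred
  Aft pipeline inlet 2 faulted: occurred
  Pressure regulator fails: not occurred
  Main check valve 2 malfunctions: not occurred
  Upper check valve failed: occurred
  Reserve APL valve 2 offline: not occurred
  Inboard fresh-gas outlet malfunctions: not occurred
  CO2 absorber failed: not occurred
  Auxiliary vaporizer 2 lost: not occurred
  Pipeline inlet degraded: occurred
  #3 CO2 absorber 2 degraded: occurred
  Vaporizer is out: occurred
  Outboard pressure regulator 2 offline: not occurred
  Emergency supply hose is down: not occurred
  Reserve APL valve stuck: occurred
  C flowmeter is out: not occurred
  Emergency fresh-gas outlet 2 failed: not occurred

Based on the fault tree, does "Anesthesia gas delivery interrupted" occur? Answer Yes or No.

Breathing circuit lost [AND]: Vaporizer is out=occurs, Upper check valve failed=occurs → all inputs occur → occurs.
Cylinder backup fails [AND]: Pipeline inlet degraded=occurs, Reserve APL valve stuck=occurs, Inboard fresh-gas outlet malfunctions=not → not all inputs occur → does not occur.
Scavenge line down [OR]: Pressure regulator fails=not, Redundant O2 cylinder malfunctions=not, C flowmeter is out=not, Emergency supply hose is down=not → no input occurs → does not occur.
Vaporizer chain down [OR]: CO2 absorber failed=not, Scavenge line down=not → no input occurs → does not occur.
O2 supply lost [AND]: Auxiliary vaporizer 2 lost=not, Main check valve 2 malfunctions=not, Aft pipeline inlet 2 faulted=occurs, Reserve APL valve 2 offline=not → not all inputs occur → does not occur.
Pipeline path unavailable [OR]: Emergency fresh-gas outlet 2 failed=not, #3 CO2 absorber 2 degraded=occurs, Outboard pressure regulator 2 offline=not → at least one input occurs → occurs.
Breathing circuit 2 lost [OR]: Cylinder backup fails=not, Vaporizer chain down=not, O2 supply lost=not, Pipeline path unavailable=occurs → at least one input occurs → occurs.
Anesthesia gas delivery interrupted [AND]: Breathing circuit lost=occurs, Breathing circuit 2 lost=occurs → all inputs occur → occurs.

Yes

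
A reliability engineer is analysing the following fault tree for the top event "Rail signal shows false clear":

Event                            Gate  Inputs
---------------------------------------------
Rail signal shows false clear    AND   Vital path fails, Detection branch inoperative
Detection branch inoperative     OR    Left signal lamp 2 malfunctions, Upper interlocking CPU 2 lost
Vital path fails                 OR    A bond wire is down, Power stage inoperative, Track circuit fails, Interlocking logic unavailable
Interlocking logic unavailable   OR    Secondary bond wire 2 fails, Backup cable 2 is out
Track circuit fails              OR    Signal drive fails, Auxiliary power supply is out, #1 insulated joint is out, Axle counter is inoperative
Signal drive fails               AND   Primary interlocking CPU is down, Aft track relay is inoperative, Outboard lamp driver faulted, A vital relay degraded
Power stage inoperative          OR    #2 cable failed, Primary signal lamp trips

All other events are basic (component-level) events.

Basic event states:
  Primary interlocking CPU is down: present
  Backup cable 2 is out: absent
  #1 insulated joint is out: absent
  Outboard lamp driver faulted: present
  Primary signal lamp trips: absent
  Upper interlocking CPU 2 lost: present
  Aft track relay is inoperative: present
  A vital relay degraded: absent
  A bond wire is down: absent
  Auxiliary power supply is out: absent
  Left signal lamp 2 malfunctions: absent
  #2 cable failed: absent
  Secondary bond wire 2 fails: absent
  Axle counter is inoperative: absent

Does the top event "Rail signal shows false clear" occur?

Power stage inoperative [OR]: #2 cable failed=not, Primary signal lamp trips=not → no input occurs → does not occur.
Signal drive fails [AND]: Primary interlocking CPU is down=occurs, Aft track relay is inoperative=occurs, Outboard lamp driver faulted=occurs, A vital relay degraded=not → not all inputs occur → does not occur.
Track circuit fails [OR]: Signal drive fails=not, Auxiliary power supply is out=not, #1 insulated joint is out=not, Axle counter is inoperative=not → no input occurs → does not occur.
Interlocking logic unavailable [OR]: Secondary bond wire 2 fails=not, Backup cable 2 is out=not → no input occurs → does not occur.
Vital path fails [OR]: A bond wire is down=not, Power stage inoperative=not, Track circuit fails=not, Interlocking logic unavailable=not → no input occurs → does not occur.
Detection branch inoperative [OR]: Left signal lamp 2 malfunctions=not, Upper interlocking CPU 2 lost=occurs → at least one input occurs → occurs.
Rail signal shows false clear [AND]: Vital path fails=not, Detection branch inoperative=occurs → not all inputs occur → does not occur.

No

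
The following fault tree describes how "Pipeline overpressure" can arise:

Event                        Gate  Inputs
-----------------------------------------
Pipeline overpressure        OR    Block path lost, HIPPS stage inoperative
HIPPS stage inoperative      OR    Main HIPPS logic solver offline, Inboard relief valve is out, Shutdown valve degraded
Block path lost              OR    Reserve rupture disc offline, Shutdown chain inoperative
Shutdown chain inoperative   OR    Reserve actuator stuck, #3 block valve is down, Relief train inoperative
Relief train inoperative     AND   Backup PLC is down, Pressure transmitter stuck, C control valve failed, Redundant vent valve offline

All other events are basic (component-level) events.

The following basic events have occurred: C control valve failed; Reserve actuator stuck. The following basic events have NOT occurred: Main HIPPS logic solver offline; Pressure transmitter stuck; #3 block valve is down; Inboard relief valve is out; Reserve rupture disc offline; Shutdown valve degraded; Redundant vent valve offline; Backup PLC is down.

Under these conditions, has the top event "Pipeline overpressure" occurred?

Yes

Relief train inoperative [AND]: Backup PLC is down=not, Pressure transmitter stuck=not, C control valve failed=occurs, Redundant vent valve offline=not → not all inputs occur → does not occur.
Shutdown chain inoperative [OR]: Reserve actuator stuck=occurs, #3 block valve is down=not, Relief train inoperative=not → at least one input occurs → occurs.
Block path lost [OR]: Reserve rupture disc offline=not, Shutdown chain inoperative=occurs → at least one input occurs → occurs.
HIPPS stage inoperative [OR]: Main HIPPS logic solver offline=not, Inboard relief valve is out=not, Shutdown valve degraded=not → no input occurs → does not occur.
Pipeline overpressure [OR]: Block path lost=occurs, HIPPS stage inoperative=not → at least one input occurs → occurs.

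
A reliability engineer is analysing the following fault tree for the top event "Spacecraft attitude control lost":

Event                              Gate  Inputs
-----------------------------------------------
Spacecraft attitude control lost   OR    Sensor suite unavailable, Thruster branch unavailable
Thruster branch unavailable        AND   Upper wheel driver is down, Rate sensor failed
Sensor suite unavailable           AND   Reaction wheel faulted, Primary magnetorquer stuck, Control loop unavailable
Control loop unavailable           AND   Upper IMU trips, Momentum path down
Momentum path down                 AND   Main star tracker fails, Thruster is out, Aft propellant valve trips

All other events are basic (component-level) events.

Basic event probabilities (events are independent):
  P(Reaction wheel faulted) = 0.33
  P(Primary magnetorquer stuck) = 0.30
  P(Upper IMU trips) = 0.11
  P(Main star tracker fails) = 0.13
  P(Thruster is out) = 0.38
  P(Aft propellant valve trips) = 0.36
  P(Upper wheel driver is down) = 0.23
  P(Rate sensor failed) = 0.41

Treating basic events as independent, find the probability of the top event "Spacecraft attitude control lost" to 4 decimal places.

0.0945

P(Momentum path down) [AND] = 0.13 × 0.38 × 0.36 = 0.017784
P(Control loop unavailable) [AND] = 0.11 × 0.017784 = 0.001956
P(Sensor suite unavailable) [AND] = 0.33 × 0.30 × 0.001956 = 0.000194
P(Thruster branch unavailable) [AND] = 0.23 × 0.41 = 0.094300
P(Spacecraft attitude control lost) [OR] = 1 − (1−0.000194) × (1−0.094300) = 0.094476
Rounded to 4 decimal places: P(Spacecraft attitude control lost) ≈ 0.0945.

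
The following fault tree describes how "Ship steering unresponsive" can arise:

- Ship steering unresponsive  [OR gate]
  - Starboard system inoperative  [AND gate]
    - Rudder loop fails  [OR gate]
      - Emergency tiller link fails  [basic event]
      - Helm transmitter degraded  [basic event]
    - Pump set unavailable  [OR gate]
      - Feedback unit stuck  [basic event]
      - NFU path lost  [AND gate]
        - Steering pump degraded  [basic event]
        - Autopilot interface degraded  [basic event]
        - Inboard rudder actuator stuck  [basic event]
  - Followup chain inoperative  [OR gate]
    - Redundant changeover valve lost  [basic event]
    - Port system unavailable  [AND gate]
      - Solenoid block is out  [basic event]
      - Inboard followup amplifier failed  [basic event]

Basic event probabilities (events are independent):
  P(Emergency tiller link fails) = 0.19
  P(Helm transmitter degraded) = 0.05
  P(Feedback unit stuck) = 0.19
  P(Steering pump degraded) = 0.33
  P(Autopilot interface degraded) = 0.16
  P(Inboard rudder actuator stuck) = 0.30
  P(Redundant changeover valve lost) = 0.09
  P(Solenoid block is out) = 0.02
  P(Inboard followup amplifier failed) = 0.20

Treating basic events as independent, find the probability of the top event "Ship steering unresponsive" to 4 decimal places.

0.1360

P(Rudder loop fails) [OR] = 1 − (1−0.19) × (1−0.05) = 0.230500
P(NFU path lost) [AND] = 0.33 × 0.16 × 0.30 = 0.015840
P(Pump set unavailable) [OR] = 1 − (1−0.19) × (1−0.015840) = 0.202830
P(Starboard system inoperative) [AND] = 0.230500 × 0.202830 = 0.046752
P(Port system unavailable) [AND] = 0.02 × 0.20 = 0.004000
P(Followup chain inoperative) [OR] = 1 − (1−0.09) × (1−0.004000) = 0.093640
P(Ship steering unresponsive) [OR] = 1 − (1−0.046752) × (1−0.093640) = 0.136014
Rounded to 4 decimal places: P(Ship steering unresponsive) ≈ 0.1360.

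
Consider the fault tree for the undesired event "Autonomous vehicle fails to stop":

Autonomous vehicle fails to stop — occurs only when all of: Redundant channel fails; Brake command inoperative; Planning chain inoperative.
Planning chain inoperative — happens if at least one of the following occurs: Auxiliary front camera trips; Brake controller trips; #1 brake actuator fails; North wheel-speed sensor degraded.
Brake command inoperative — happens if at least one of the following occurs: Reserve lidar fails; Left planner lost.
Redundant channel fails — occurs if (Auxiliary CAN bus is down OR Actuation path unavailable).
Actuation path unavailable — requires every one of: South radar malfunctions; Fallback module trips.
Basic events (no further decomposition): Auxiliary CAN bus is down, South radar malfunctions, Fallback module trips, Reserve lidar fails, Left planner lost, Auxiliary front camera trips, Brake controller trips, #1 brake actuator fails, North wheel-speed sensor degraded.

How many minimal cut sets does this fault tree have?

Actuation path unavailable [AND]: one cut set from each child combined → 1 × 1 = 1 cut set(s).
Redundant channel fails [OR]: union of children's cut sets → 2 cut set(s).
Brake command inoperative [OR]: union of children's cut sets → 2 cut set(s).
Planning chain inoperative [OR]: union of children's cut sets → 4 cut set(s).
Autonomous vehicle fails to stop [AND]: one cut set from each child combined → 2 × 2 × 4 = 16 cut set(s).

16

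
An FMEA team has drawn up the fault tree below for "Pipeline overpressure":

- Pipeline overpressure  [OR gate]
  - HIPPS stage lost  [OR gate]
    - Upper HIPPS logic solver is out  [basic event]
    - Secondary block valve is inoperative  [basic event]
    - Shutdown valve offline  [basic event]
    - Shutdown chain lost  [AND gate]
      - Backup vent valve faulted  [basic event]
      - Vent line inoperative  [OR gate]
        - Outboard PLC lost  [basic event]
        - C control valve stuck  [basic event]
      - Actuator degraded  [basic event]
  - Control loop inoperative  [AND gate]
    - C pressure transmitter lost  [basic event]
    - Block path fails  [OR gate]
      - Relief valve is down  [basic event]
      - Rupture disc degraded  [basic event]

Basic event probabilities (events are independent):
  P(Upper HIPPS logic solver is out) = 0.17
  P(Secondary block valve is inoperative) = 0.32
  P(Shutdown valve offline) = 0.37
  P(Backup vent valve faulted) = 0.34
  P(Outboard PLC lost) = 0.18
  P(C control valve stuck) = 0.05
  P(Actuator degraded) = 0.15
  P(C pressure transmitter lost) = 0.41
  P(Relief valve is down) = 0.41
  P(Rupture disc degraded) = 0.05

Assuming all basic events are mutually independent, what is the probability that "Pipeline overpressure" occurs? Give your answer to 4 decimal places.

0.7118

P(Vent line inoperative) [OR] = 1 − (1−0.18) × (1−0.05) = 0.221000
P(Shutdown chain lost) [AND] = 0.34 × 0.221000 × 0.15 = 0.011271
P(HIPPS stage lost) [OR] = 1 − (1−0.17) × (1−0.32) × (1−0.37) × (1−0.011271) = 0.648436
P(Block path fails) [OR] = 1 − (1−0.41) × (1−0.05) = 0.439500
P(Control loop inoperative) [AND] = 0.41 × 0.439500 = 0.180195
P(Pipeline overpressure) [OR] = 1 − (1−0.648436) × (1−0.180195) = 0.711786
Rounded to 4 decimal places: P(Pipeline overpressure) ≈ 0.7118.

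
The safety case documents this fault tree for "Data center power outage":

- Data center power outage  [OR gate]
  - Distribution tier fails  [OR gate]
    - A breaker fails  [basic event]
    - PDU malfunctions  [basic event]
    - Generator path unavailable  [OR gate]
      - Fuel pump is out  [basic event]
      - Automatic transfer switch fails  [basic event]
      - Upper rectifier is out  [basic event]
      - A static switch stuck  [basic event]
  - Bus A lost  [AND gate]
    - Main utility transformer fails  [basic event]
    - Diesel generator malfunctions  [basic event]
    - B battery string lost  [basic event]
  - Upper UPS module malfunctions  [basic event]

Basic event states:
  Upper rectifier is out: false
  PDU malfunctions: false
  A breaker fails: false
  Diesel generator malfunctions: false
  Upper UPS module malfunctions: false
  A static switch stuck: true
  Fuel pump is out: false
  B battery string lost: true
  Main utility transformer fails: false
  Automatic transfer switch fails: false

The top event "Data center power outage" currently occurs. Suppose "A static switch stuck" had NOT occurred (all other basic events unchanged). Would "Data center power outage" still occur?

Counterfactual: set "A static switch stuck" to not occurred.
Generator path unavailable [OR]: Fuel pump is out=not, Automatic transfer switch fails=not, Upper rectifier is out=not, A static switch stuck=not → no input occurs → does not occur.
Distribution tier fails [OR]: A breaker fails=not, PDU malfunctions=not, Generator path unavailable=not → no input occurs → does not occur.
Bus A lost [AND]: Main utility transformer fails=not, Diesel generator malfunctions=not, B battery string lost=occurs → not all inputs occur → does not occur.
Data center power outage [OR]: Distribution tier fails=not, Bus A lost=not, Upper UPS module malfunctions=not → no input occurs → does not occur.

No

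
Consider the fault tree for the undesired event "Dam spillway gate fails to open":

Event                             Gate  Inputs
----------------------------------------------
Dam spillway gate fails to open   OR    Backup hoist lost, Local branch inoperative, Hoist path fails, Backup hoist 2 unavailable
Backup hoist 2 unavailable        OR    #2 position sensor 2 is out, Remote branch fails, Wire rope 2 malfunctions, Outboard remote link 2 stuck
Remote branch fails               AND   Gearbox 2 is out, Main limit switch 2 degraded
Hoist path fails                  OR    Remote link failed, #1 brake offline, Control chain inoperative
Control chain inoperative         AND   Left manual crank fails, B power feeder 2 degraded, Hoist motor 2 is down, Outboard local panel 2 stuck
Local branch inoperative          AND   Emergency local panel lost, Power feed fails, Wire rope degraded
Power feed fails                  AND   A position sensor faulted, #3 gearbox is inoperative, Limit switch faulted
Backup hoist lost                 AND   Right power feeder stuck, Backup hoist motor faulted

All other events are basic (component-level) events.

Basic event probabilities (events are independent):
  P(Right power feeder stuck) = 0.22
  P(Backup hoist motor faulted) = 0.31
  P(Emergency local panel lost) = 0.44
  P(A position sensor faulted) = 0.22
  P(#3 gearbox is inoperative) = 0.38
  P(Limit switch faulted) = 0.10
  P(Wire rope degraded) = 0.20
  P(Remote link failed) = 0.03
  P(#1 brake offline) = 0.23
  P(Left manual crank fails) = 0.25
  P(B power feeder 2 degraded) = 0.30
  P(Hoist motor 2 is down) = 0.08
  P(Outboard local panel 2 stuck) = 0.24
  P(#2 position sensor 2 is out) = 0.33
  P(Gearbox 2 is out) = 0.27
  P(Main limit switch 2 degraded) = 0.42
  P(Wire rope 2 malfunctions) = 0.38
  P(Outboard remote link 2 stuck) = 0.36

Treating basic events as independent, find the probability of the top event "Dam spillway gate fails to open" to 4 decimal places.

P(Backup hoist lost) [AND] = 0.22 × 0.31 = 0.068200
P(Power feed fails) [AND] = 0.22 × 0.38 × 0.10 = 0.008360
P(Local branch inoperative) [AND] = 0.44 × 0.008360 × 0.20 = 0.000736
P(Control chain inoperative) [AND] = 0.25 × 0.30 × 0.08 × 0.24 = 0.001440
P(Hoist path fails) [OR] = 1 − (1−0.03) × (1−0.23) × (1−0.001440) = 0.254176
P(Remote branch fails) [AND] = 0.27 × 0.42 = 0.113400
P(Backup hoist 2 unavailable) [OR] = 1 − (1−0.33) × (1−0.113400) × (1−0.38) × (1−0.36) = 0.764292
P(Dam spillway gate fails to open) [OR] = 1 − (1−0.068200) × (1−0.000736) × (1−0.254176) × (1−0.764292) = 0.836313
Rounded to 4 decimal places: P(Dam spillway gate fails to open) ≈ 0.8363.

0.8363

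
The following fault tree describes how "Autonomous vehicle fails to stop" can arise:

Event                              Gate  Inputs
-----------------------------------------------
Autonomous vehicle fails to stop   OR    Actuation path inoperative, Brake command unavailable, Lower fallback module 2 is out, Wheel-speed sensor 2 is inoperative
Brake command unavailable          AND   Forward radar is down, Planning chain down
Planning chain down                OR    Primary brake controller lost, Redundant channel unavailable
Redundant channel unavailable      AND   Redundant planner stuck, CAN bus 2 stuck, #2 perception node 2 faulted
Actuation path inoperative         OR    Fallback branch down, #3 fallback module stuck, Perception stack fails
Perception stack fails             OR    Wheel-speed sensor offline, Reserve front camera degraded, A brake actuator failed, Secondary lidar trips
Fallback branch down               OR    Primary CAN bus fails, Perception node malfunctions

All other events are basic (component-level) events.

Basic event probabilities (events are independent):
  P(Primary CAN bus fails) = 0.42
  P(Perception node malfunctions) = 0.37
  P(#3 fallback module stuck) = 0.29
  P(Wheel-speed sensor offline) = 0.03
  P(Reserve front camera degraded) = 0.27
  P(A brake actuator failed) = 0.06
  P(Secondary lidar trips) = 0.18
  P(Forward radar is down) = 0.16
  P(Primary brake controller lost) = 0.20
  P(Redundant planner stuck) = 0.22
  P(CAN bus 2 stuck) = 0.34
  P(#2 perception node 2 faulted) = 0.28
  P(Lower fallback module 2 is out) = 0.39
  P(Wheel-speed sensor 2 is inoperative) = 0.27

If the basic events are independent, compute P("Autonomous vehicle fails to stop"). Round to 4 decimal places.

0.9391

P(Fallback branch down) [OR] = 1 − (1−0.42) × (1−0.37) = 0.634600
P(Perception stack fails) [OR] = 1 − (1−0.03) × (1−0.27) × (1−0.06) × (1−0.18) = 0.454197
P(Actuation path inoperative) [OR] = 1 − (1−0.634600) × (1−0.29) × (1−0.454197) = 0.858400
P(Redundant channel unavailable) [AND] = 0.22 × 0.34 × 0.28 = 0.020944
P(Planning chain down) [OR] = 1 − (1−0.20) × (1−0.020944) = 0.216755
P(Brake command unavailable) [AND] = 0.16 × 0.216755 = 0.034681
P(Autonomous vehicle fails to stop) [OR] = 1 − (1−0.858400) × (1−0.034681) × (1−0.39) × (1−0.27) = 0.939132
Rounded to 4 decimal places: P(Autonomous vehicle fails to stop) ≈ 0.9391.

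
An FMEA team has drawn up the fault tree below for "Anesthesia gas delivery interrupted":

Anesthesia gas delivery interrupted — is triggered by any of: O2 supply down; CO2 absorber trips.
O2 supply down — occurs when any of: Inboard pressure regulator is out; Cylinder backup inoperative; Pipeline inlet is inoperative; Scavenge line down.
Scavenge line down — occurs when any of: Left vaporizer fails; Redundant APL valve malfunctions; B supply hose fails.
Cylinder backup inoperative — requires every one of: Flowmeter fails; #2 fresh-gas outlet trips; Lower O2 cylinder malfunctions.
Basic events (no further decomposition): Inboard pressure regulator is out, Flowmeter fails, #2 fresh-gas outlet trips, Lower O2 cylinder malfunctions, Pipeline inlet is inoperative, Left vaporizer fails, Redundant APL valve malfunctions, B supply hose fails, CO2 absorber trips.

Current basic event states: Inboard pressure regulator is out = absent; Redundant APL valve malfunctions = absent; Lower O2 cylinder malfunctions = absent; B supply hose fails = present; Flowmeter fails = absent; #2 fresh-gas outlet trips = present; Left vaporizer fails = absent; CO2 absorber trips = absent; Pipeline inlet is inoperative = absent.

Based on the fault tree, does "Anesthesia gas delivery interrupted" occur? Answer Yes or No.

Yes

Cylinder backup inoperative [AND]: Flowmeter fails=not, #2 fresh-gas outlet trips=occurs, Lower O2 cylinder malfunctions=not → not all inputs occur → does not occur.
Scavenge line down [OR]: Left vaporizer fails=not, Redundant APL valve malfunctions=not, B supply hose fails=occurs → at least one input occurs → occurs.
O2 supply down [OR]: Inboard pressure regulator is out=not, Cylinder backup inoperative=not, Pipeline inlet is inoperative=not, Scavenge line down=occurs → at least one input occurs → occurs.
Anesthesia gas delivery interrupted [OR]: O2 supply down=occurs, CO2 absorber trips=not → at least one input occurs → occurs.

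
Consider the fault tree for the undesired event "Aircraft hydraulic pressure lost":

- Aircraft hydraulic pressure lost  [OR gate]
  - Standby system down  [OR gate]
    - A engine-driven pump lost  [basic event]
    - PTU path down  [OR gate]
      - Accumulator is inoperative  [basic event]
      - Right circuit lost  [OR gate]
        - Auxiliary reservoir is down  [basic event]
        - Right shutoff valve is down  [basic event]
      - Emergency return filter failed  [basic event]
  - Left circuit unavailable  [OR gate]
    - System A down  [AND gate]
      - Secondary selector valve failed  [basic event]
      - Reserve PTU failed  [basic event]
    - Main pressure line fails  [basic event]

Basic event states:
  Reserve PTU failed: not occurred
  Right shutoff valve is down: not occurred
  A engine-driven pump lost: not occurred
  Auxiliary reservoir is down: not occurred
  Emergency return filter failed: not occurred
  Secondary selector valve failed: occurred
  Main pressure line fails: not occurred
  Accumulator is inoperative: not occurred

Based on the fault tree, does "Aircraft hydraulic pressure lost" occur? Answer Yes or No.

Right circuit lost [OR]: Auxiliary reservoir is down=not, Right shutoff valve is down=not → no input occurs → does not occur.
PTU path down [OR]: Accumulator is inoperative=not, Right circuit lost=not, Emergency return filter failed=not → no input occurs → does not occur.
Standby system down [OR]: A engine-driven pump lost=not, PTU path down=not → no input occurs → does not occur.
System A down [AND]: Secondary selector valve failed=occurs, Reserve PTU failed=not → not all inputs occur → does not occur.
Left circuit unavailable [OR]: System A down=not, Main pressure line fails=not → no input occurs → does not occur.
Aircraft hydraulic pressure lost [OR]: Standby system down=not, Left circuit unavailable=not → no input occurs → does not occur.

No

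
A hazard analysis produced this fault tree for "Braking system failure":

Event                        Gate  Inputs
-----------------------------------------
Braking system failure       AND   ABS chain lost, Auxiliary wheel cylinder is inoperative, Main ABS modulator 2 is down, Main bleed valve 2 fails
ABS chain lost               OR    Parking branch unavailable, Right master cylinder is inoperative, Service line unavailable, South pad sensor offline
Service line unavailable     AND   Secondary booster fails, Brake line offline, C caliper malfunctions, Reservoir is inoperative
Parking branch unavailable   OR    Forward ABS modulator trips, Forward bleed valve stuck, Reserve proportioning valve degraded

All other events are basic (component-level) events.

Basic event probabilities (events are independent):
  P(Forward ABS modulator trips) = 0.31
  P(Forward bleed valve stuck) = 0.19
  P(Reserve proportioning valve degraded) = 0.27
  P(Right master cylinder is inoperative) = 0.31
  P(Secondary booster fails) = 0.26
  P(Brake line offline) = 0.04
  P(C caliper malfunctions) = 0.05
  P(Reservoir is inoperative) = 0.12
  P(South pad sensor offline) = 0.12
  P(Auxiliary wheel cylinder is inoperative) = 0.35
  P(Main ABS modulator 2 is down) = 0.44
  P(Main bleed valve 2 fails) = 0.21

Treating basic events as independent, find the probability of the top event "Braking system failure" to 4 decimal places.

0.0243

P(Parking branch unavailable) [OR] = 1 − (1−0.31) × (1−0.19) × (1−0.27) = 0.592003
P(Service line unavailable) [AND] = 0.26 × 0.04 × 0.05 × 0.12 = 0.000062
P(ABS chain lost) [OR] = 1 − (1−0.592003) × (1−0.31) × (1−0.000062) × (1−0.12) = 0.752280
P(Braking system failure) [AND] = 0.752280 × 0.35 × 0.44 × 0.21 = 0.024329
Rounded to 4 decimal places: P(Braking system failure) ≈ 0.0243.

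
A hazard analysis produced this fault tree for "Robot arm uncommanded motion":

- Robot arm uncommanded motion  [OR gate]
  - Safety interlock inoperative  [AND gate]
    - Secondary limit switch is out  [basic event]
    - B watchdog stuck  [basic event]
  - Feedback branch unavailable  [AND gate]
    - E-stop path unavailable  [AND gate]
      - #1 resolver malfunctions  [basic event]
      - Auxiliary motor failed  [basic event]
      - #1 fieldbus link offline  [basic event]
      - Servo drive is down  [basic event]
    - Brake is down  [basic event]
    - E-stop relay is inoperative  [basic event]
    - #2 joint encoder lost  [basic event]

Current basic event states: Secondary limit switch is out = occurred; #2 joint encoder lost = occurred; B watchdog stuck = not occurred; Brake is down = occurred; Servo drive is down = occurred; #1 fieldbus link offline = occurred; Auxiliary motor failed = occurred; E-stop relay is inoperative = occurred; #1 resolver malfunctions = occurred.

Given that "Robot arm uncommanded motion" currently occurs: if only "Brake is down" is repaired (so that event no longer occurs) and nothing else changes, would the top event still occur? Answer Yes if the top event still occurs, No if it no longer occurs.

Counterfactual: set "Brake is down" to not occurred.
Safety interlock inoperative [AND]: Secondary limit switch is out=occurs, B watchdog stuck=not → not all inputs occur → does not occur.
E-stop path unavailable [AND]: #1 resolver malfunctions=occurs, Auxiliary motor failed=occurs, #1 fieldbus link offline=occurs, Servo drive is down=occurs → all inputs occur → occurs.
Feedback branch unavailable [AND]: E-stop path unavailable=occurs, Brake is down=not, E-stop relay is inoperative=occurs, #2 joint encoder lost=occurs → not all inputs occur → does not occur.
Robot arm uncommanded motion [OR]: Safety interlock inoperative=not, Feedback branch unavailable=not → no input occurs → does not occur.

No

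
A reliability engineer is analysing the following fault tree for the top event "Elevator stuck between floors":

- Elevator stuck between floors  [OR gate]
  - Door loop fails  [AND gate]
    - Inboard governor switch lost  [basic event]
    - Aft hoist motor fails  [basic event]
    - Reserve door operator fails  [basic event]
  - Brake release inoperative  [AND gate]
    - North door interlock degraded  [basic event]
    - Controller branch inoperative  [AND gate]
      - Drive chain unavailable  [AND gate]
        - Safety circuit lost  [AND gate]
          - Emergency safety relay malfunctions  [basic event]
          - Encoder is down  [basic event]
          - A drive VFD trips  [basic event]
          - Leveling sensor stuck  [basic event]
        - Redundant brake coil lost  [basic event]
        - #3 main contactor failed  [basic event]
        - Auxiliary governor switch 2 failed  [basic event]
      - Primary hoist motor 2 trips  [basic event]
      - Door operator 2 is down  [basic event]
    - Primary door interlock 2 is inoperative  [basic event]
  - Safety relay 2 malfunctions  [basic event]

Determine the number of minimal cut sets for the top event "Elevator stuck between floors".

Door loop fails [AND]: one cut set from each child combined → 1 × 1 × 1 = 1 cut set(s).
Safety circuit lost [AND]: one cut set from each child combined → 1 × 1 × 1 × 1 = 1 cut set(s).
Drive chain unavailable [AND]: one cut set from each child combined → 1 × 1 × 1 × 1 = 1 cut set(s).
Controller branch inoperative [AND]: one cut set from each child combined → 1 × 1 × 1 = 1 cut set(s).
Brake release inoperative [AND]: one cut set from each child combined → 1 × 1 × 1 = 1 cut set(s).
Elevator stuck between floors [OR]: union of children's cut sets → 3 cut set(s).
Minimal cut sets: {Aft hoist motor fails, Inboard governor switch lost, Reserve door operator fails}; {#3 main contactor failed, A drive VFD trips, Auxiliary governor switch 2 failed, Door operator 2 is down, Emergency safety relay malfunctions, Encoder is down, Leveling sensor stuck, North door interlock degraded, Primary door interlock 2 is inoperative, Primary hoist motor 2 trips, Redundant brake coil lost}; {Safety relay 2 malfunctions}.

3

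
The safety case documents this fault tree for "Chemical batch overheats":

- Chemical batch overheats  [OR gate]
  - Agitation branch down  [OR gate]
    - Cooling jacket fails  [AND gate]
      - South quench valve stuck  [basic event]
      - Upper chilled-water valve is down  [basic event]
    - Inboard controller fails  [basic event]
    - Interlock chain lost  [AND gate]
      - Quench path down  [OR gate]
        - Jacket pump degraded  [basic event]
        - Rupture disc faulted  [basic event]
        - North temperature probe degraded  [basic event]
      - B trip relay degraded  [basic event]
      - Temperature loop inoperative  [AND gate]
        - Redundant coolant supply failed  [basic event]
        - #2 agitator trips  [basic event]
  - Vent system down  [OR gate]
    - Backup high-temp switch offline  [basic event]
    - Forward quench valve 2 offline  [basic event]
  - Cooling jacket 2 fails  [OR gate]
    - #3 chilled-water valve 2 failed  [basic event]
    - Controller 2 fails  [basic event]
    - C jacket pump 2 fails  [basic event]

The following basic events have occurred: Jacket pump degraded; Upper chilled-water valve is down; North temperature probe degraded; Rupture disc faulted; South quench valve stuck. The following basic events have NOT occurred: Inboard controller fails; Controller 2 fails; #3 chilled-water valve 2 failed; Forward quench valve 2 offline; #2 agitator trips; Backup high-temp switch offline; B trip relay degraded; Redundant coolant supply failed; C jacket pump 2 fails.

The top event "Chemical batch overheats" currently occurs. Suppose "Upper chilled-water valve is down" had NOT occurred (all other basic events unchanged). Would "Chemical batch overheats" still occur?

No

Counterfactual: set "Upper chilled-water valve is down" to not occurred.
Cooling jacket fails [AND]: South quench valve stuck=occurs, Upper chilled-water valve is down=not → not all inputs occur → does not occur.
Quench path down [OR]: Jacket pump degraded=occurs, Rupture disc faulted=occurs, North temperature probe degraded=occurs → at least one input occurs → occurs.
Temperature loop inoperative [AND]: Redundant coolant supply failed=not, #2 agitator trips=not → not all inputs occur → does not occur.
Interlock chain lost [AND]: Quench path down=occurs, B trip relay degraded=not, Temperature loop inoperative=not → not all inputs occur → does not occur.
Agitation branch down [OR]: Cooling jacket fails=not, Inboard controller fails=not, Interlock chain lost=not → no input occurs → does not occur.
Vent system down [OR]: Backup high-temp switch offline=not, Forward quench valve 2 offline=not → no input occurs → does not occur.
Cooling jacket 2 fails [OR]: #3 chilled-water valve 2 failed=not, Controller 2 fails=not, C jacket pump 2 fails=not → no input occurs → does not occur.
Chemical batch overheats [OR]: Agitation branch down=not, Vent system down=not, Cooling jacket 2 fails=not → no input occurs → does not occur.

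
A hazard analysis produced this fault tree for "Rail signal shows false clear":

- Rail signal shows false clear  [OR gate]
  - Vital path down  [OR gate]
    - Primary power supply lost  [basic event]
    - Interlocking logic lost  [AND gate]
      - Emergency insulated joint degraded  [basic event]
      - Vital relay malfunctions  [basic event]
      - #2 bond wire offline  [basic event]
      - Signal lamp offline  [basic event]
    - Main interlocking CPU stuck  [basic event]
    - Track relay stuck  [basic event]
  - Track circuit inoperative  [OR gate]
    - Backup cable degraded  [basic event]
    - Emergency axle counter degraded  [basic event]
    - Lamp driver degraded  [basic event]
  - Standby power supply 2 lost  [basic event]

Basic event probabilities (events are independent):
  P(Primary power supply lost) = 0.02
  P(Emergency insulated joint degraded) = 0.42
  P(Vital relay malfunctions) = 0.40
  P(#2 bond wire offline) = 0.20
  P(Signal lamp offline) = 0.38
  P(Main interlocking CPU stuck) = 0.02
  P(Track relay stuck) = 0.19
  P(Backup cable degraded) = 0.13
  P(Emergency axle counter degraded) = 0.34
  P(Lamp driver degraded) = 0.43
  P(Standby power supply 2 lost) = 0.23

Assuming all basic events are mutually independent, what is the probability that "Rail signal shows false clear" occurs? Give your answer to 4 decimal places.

P(Interlocking logic lost) [AND] = 0.42 × 0.40 × 0.20 × 0.38 = 0.012768
P(Vital path down) [OR] = 1 − (1−0.02) × (1−0.012768) × (1−0.02) × (1−0.19) = 0.232009
P(Track circuit inoperative) [OR] = 1 − (1−0.13) × (1−0.34) × (1−0.43) = 0.672706
P(Rail signal shows false clear) [OR] = 1 − (1−0.232009) × (1−0.672706) × (1−0.23) = 0.806454
Rounded to 4 decimal places: P(Rail signal shows false clear) ≈ 0.8065.

0.8065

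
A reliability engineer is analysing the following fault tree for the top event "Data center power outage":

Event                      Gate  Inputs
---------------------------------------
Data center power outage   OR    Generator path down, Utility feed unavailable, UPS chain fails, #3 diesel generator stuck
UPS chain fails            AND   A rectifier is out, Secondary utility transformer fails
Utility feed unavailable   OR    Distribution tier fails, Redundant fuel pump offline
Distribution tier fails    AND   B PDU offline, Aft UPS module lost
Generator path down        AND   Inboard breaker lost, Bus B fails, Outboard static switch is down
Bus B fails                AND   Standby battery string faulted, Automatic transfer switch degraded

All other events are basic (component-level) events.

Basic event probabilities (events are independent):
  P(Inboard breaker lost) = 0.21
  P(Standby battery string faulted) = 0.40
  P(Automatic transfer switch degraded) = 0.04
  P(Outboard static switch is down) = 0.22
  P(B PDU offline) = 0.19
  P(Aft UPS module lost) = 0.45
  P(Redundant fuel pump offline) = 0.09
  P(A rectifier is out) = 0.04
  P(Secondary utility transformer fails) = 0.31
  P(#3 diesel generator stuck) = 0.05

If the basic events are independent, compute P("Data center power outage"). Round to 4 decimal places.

0.2198

P(Bus B fails) [AND] = 0.40 × 0.04 = 0.016000
P(Generator path down) [AND] = 0.21 × 0.016000 × 0.22 = 0.000739
P(Distribution tier fails) [AND] = 0.19 × 0.45 = 0.085500
P(Utility feed unavailable) [OR] = 1 − (1−0.085500) × (1−0.09) = 0.167805
P(UPS chain fails) [AND] = 0.04 × 0.31 = 0.012400
P(Data center power outage) [OR] = 1 − (1−0.000739) × (1−0.167805) × (1−0.012400) × (1−0.05) = 0.219795
Rounded to 4 decimal places: P(Data center power outage) ≈ 0.2198.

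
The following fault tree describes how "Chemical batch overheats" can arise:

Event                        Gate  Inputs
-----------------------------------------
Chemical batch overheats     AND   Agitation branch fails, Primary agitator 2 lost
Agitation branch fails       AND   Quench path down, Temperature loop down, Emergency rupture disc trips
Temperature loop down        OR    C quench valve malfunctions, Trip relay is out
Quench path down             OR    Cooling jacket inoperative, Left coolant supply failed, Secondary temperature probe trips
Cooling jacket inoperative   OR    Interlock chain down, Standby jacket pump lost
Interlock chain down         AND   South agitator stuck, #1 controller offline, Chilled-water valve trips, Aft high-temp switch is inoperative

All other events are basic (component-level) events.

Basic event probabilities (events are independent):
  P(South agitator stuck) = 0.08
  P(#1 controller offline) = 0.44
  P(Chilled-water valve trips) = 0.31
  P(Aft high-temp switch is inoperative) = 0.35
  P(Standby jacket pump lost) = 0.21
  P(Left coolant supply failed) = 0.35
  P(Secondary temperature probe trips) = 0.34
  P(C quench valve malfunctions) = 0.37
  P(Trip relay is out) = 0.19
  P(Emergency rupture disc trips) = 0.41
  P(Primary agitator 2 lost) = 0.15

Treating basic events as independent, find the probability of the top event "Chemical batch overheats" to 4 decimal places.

0.0199

P(Interlock chain down) [AND] = 0.08 × 0.44 × 0.31 × 0.35 = 0.003819
P(Cooling jacket inoperative) [OR] = 1 − (1−0.003819) × (1−0.21) = 0.213017
P(Quench path down) [OR] = 1 − (1−0.213017) × (1−0.35) × (1−0.34) = 0.662384
P(Temperature loop down) [OR] = 1 − (1−0.37) × (1−0.19) = 0.489700
P(Agitation branch fails) [AND] = 0.662384 × 0.489700 × 0.41 = 0.132991
P(Chemical batch overheats) [AND] = 0.132991 × 0.15 = 0.019949
Rounded to 4 decimal places: P(Chemical batch overheats) ≈ 0.0199.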